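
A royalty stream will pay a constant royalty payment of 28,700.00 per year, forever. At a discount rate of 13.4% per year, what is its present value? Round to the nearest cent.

214179.10

Level perpetuity: PV = C / r = 28,700.00 / 0.134 = 214,179.10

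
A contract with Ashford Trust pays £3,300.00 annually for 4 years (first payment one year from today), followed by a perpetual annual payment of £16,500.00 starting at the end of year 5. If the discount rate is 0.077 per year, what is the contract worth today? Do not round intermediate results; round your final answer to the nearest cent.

PV of 4-year annuity: £3,300.00 × [1 − (1+0.077)^−4] / 0.077 = 11003.40501
Perpetuity value at year 4: £16,500.00 / 0.077 = 214285.71429
PV of perpetuity: 214285.71429 / (1+0.077)^4 = 159268.68923
Total PV = 11003.40501 + 159268.68923 = 170272.09424

£170272.09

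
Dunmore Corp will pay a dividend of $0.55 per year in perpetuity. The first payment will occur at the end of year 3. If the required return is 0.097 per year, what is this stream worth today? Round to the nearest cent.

Value at end of year 2: C / r = $0.55 / 0.097 = $5.6701
Discount to today: PV = $5.6701 / (1 + 0.097)^2 = $5.6701 / 1.203409 = $4.71

$4.71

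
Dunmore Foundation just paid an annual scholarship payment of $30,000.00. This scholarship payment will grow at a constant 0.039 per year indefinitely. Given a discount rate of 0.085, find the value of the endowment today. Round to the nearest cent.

$677608.70

D₁ = D₀ × (1 + g) = $30,000.00 × 1.039 = $31,170.0000
Growing perpetuity: P = D₁ / (r − g) = $31,170.0000 / (0.085 − 0.039) = $677,608.70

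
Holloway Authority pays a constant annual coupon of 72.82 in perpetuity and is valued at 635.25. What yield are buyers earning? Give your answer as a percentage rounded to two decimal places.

11.46%

P = C/r ⇒ r = C/P = 72.82/635.25 = 0.114632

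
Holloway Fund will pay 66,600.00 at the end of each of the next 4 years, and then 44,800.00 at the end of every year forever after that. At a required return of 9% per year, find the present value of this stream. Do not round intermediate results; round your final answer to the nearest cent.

568403.67

PV of 4-year annuity: 66,600.00 × [1 − (1+0.09)^−4] / 0.09 = 215765.34381
Perpetuity value at year 4: 44,800.00 / 0.09 = 497777.77778
PV of perpetuity: 497777.77778 / (1+0.09)^4 = 352638.32729
Total PV = 215765.34381 + 352638.32729 = 568403.67110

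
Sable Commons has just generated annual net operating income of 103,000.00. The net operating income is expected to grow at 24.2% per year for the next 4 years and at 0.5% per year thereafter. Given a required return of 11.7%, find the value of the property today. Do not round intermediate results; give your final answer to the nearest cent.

1953630.14

D_1 = 127926.00000
D_2 = 158884.09200
D_3 = 197334.04226
D_4 = 245088.88049
Terminal value at year 4: TV = D_4×(1+g_2)/(r−g_2) = 246314.32489/0.112 = 2199235.04370
P_0 = D_1/(1+r)^1 + D_2/(1+r)^2 + D_3/(1+r)^3 + D_4/(1+r)^4 + TV/(1+r)^4
    = 114526.41003 + 127342.70479 + 141593.23129 + 157438.48994 + 1412729.30706 = 1953630.14311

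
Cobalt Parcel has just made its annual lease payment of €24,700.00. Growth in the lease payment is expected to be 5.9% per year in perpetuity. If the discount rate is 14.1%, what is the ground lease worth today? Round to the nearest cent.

€318991.46

D₁ = D₀ × (1 + g) = €24,700.00 × 1.059 = €26,157.3000
Growing perpetuity: P = D₁ / (r − g) = €26,157.3000 / (0.141 − 0.059) = €318,991.46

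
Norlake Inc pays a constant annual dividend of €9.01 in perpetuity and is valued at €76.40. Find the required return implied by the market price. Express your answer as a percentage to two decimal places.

P = C/r ⇒ r = C/P = €9.01/€76.40 = 0.117932

11.79%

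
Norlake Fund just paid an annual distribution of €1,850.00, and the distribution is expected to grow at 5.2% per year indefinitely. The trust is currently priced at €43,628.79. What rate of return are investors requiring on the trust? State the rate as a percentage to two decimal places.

9.66%

D₁ = €1,850.00 × 1.052 = €1,946.2000
P = D₁/(r − g) ⇒ r = D₁/P + g = €1,946.2000/€43,628.79 + 0.052 = 0.044608 + 0.052 = 0.096608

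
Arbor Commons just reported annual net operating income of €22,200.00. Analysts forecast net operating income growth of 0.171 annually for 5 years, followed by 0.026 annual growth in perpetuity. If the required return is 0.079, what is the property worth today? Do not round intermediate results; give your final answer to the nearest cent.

€789830.56

D_1 = 25996.20000
D_2 = 30441.55020
D_3 = 35647.05528
D_4 = 41742.70174
D_5 = 48880.70373
Terminal value at year 5: TV = D_5×(1+g_2)/(r−g_2) = 50151.60203/0.053 = 946256.64211
P_0 = D_1/(1+r)^1 + D_2/(1+r)^2 + D_3/(1+r)^3 + D_4/(1+r)^4 + D_5/(1+r)^5 + TV/(1+r)^5
    = 24092.86376 + 26147.12091 + 28376.53252 + 30796.03298 + 33421.83004 + 646996.18158 = 789830.56180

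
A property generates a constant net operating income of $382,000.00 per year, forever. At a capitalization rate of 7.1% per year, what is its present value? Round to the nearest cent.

$5380281.69

Level perpetuity: PV = C / r = $382,000.00 / 0.071 = $5,380,281.69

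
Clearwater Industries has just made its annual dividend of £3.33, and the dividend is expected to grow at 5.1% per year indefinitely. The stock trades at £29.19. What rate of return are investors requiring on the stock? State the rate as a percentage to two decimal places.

D₁ = £3.33 × 1.051 = £3.4998
P = D₁/(r − g) ⇒ r = D₁/P + g = £3.4998/£29.19 + 0.051 = 0.119898 + 0.051 = 0.170898

17.09%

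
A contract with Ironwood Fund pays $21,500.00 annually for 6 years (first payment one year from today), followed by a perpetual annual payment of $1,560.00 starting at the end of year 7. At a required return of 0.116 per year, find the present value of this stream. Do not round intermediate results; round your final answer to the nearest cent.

PV of 6-year annuity: $21,500.00 × [1 − (1+0.116)^−6] / 0.116 = 89405.80203
Perpetuity value at year 6: $1,560.00 / 0.116 = 13448.27586
PV of perpetuity: 13448.27586 / (1+0.116)^6 = 6961.15720
Total PV = 89405.80203 + 6961.15720 = 96366.95923

$96366.96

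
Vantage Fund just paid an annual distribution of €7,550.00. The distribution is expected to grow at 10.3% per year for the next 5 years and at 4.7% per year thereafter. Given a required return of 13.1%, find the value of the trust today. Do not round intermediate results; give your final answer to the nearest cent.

€118056.40

D_1 = 8327.65000
D_2 = 9185.39795
D_3 = 10131.49394
D_4 = 11175.03781
D_5 = 12326.06671
Terminal value at year 5: TV = D_5×(1+g_2)/(r−g_2) = 12905.39184/0.084 = 153635.61720
P_0 = D_1/(1+r)^1 + D_2/(1+r)^2 + D_3/(1+r)^3 + D_4/(1+r)^4 + D_5/(1+r)^5 + TV/(1+r)^5
    = 7363.08576 + 7180.79894 + 7003.02496 + 6829.65210 + 6660.57142 + 83019.26514 = 118056.39832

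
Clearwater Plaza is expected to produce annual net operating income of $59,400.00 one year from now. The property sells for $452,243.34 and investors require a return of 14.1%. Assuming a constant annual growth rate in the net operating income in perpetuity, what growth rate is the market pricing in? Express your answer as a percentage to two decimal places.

P = D₁/(r−g) ⇒ g = r − D₁/P = 0.141 − $59,400.00/$452,243.34 = 0.009655

0.97%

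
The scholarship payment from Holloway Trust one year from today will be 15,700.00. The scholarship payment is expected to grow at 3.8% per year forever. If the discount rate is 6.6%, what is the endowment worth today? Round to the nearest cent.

Growing perpetuity: P = D₁ / (r − g) = 15,700.0000 / (0.066 − 0.038) = 560,714.29

560714.29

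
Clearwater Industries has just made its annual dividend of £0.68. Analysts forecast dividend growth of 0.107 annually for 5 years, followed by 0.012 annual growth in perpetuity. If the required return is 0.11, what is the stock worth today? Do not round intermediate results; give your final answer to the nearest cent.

D_1 = 0.75276
D_2 = 0.83331
D_3 = 0.92247
D_4 = 1.02117
D_5 = 1.13044
Terminal value at year 5: TV = D_5×(1+g_2)/(r−g_2) = 1.14400/0.098 = 11.67351
P_0 = D_1/(1+r)^1 + D_2/(1+r)^2 + D_3/(1+r)^3 + D_4/(1+r)^4 + D_5/(1+r)^5 + TV/(1+r)^5
    = 0.67816 + 0.67633 + 0.67450 + 0.67268 + 0.67086 + 6.92766 = 10.30019

£10.30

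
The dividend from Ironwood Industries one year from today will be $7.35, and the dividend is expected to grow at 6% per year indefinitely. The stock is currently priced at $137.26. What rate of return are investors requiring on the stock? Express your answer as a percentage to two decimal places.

P = D₁/(r − g) ⇒ r = D₁/P + g = $7.3500/$137.26 + 0.06 = 0.053548 + 0.06 = 0.113548

11.35%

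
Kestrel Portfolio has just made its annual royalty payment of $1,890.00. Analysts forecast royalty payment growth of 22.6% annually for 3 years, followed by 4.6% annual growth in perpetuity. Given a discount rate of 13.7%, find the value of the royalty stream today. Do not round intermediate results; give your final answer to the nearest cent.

$33840.80

D_1 = 2317.14000
D_2 = 2840.81364
D_3 = 3482.83752
Terminal value at year 3: TV = D_3×(1+g_2)/(r−g_2) = 3643.04805/0.091 = 40033.49504
P_0 = D_1/(1+r)^1 + D_2/(1+r)^2 + D_3/(1+r)^3 + TV/(1+r)^3
    = 2037.94195 + 2197.46423 + 2369.47331 + 27235.92395 = 33840.80345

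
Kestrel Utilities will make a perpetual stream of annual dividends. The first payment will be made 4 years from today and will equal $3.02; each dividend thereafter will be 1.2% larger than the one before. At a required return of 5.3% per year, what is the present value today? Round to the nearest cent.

$63.09

Value at end of year 3: C₁ / (r − g) = $3.02 / (0.053 − 0.012) = $73.6585
Discount to today: PV = $73.6585 / (1 + 0.053)^3 = $73.6585 / 1.167576 = $63.09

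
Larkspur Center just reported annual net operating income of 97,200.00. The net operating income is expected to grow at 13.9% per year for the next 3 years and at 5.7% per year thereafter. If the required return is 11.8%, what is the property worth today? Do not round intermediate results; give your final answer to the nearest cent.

2083664.74

D_1 = 110710.80000
D_2 = 126099.60120
D_3 = 143627.44577
Terminal value at year 3: TV = D_3×(1+g_2)/(r−g_2) = 151814.21018/0.061 = 2488757.54386
P_0 = D_1/(1+r)^1 + D_2/(1+r)^2 + D_3/(1+r)^3 + TV/(1+r)^3
    = 99025.76029 + 100885.81482 + 102780.80776 + 1780972.35744 = 2083664.74030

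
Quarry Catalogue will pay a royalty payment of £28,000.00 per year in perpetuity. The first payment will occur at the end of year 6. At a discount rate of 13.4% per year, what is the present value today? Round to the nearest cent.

Value at end of year 5: C / r = £28,000.00 / 0.134 = £208,955.2239
Discount to today: PV = £208,955.2239 / (1 + 0.134)^5 = £208,955.2239 / 1.875276 = £111,426.36

£111426.36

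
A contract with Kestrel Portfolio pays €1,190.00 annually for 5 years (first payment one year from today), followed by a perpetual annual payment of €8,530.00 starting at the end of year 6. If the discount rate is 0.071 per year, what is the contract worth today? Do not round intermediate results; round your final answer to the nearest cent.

PV of 5-year annuity: €1,190.00 × [1 − (1+0.071)^−5] / 0.071 = 4866.19846
Perpetuity value at year 5: €8,530.00 / 0.071 = 120140.84507
PV of perpetuity: 120140.84507 / (1+0.071)^5 = 85259.60736
Total PV = 4866.19846 + 85259.60736 = 90125.80582

€90125.81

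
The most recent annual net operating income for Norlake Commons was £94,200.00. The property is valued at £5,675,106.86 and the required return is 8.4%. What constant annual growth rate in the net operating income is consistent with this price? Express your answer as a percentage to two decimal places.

P = D₀(1+g)/(r−g) ⇒ P(r−g) = D₀(1+g) ⇒ g(P+D₀) = P·r − D₀
g = (P·r − D₀)/(P + D₀) = (£5,675,106.86×0.084 − £94,200.00) / (£5,675,106.86 + £94,200.00) = 0.066301

6.63%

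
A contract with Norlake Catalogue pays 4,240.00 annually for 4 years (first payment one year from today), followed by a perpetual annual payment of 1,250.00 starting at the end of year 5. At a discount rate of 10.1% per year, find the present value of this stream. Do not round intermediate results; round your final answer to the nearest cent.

PV of 4-year annuity: 4,240.00 × [1 − (1+0.101)^−4] / 0.101 = 13411.18698
Perpetuity value at year 4: 1,250.00 / 0.101 = 12376.23762
PV of perpetuity: 12376.23762 / (1+0.101)^4 = 8422.46788
Total PV = 13411.18698 + 8422.46788 = 21833.65485

21833.65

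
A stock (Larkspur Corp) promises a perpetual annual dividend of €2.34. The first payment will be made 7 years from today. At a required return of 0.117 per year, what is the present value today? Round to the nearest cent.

€10.30

Value at end of year 6: C / r = €2.34 / 0.117 = €20.0000
Discount to today: PV = €20.0000 / (1 + 0.117)^6 = €20.0000 / 1.942312 = €10.30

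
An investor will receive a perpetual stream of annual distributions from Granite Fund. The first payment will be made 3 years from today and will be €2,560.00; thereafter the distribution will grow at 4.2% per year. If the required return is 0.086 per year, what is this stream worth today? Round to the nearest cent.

€49331.88

Value at end of year 2: C₁ / (r − g) = €2,560.00 / (0.086 − 0.042) = €58,181.8182
Discount to today: PV = €58,181.8182 / (1 + 0.086)^2 = €58,181.8182 / 1.179396 = €49,331.88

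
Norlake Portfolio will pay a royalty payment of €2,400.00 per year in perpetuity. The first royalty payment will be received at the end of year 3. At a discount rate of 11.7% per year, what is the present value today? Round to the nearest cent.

€16440.65

Value at end of year 2: C / r = €2,400.00 / 0.117 = €20,512.8205
Discount to today: PV = €20,512.8205 / (1 + 0.117)^2 = €20,512.8205 / 1.247689 = €16,440.65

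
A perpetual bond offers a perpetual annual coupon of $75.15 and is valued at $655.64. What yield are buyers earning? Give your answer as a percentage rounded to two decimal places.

P = C/r ⇒ r = C/P = $75.15/$655.64 = 0.114621

11.46%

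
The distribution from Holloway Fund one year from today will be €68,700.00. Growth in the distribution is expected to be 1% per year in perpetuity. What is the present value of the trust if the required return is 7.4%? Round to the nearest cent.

Growing perpetuity: P = D₁ / (r − g) = €68,700.0000 / (0.074 − 0.01) = €1,073,437.50

€1073437.50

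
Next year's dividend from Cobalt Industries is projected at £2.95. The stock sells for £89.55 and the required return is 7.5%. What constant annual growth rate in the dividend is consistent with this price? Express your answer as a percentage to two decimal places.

P = D₁/(r−g) ⇒ g = r − D₁/P = 0.075 − £2.95/£89.55 = 0.042058

4.21%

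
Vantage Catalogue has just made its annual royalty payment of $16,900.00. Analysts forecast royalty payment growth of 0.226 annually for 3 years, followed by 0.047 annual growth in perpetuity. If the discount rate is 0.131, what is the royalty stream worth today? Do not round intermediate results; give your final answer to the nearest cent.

D_1 = 20719.40000
D_2 = 25401.98440
D_3 = 31142.83287
Terminal value at year 3: TV = D_3×(1+g_2)/(r−g_2) = 32606.54602/0.084 = 388173.16690
P_0 = D_1/(1+r)^1 + D_2/(1+r)^2 + D_3/(1+r)^3 + TV/(1+r)^3
    = 18319.54023 + 19858.31682 + 21526.34520 + 268310.51694 = 328014.71919

$328014.72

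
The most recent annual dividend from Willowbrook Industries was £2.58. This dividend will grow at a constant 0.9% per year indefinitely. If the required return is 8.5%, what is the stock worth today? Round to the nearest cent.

£34.25

D₁ = D₀ × (1 + g) = £2.58 × 1.009 = £2.6032
Growing perpetuity: P = D₁ / (r − g) = £2.6032 / (0.085 − 0.009) = £34.25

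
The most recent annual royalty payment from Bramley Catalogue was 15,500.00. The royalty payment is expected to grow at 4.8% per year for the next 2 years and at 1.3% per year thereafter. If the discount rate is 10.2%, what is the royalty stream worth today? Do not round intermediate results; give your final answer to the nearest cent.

188313.67

D_1 = 16244.00000
D_2 = 17023.71200
Terminal value at year 2: TV = D_2×(1+g_2)/(r−g_2) = 17245.02026/0.089 = 193764.27254
P_0 = D_1/(1+r)^1 + D_2/(1+r)^2 + TV/(1+r)^2
    = 14740.47187 + 14018.16200 + 159555.03485 = 188313.66871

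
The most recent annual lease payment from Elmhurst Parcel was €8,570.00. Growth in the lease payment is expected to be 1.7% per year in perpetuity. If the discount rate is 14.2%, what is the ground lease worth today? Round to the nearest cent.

€69725.52

D₁ = D₀ × (1 + g) = €8,570.00 × 1.017 = €8,715.6900
Growing perpetuity: P = D₁ / (r − g) = €8,715.6900 / (0.142 − 0.017) = €69,725.52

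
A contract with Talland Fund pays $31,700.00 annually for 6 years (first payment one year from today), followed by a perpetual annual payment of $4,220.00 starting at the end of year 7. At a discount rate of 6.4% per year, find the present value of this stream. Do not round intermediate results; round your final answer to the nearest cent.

$199383.87

PV of 6-year annuity: $31,700.00 × [1 − (1+0.064)^−6] / 0.064 = 153939.22353
Perpetuity value at year 6: $4,220.00 / 0.064 = 65937.50000
PV of perpetuity: 65937.50000 / (1+0.064)^6 = 45444.64438
Total PV = 153939.22353 + 45444.64438 = 199383.86791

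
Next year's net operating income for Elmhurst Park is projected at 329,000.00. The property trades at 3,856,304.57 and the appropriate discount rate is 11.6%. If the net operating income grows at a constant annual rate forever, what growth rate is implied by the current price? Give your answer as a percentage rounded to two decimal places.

P = D₁/(r−g) ⇒ g = r − D₁/P = 0.116 − 329,000.00/3,856,304.57 = 0.030685

3.07%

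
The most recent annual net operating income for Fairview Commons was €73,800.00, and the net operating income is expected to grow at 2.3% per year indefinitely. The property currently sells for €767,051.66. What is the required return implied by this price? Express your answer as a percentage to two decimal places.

12.14%

D₁ = €73,800.00 × 1.023 = €75,497.4000
P = D₁/(r − g) ⇒ r = D₁/P + g = €75,497.4000/€767,051.66 + 0.023 = 0.098425 + 0.023 = 0.121425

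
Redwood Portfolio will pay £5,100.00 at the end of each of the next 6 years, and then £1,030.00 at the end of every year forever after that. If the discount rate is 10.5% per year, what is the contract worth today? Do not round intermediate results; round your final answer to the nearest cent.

£27278.69

PV of 6-year annuity: £5,100.00 × [1 − (1+0.105)^−6] / 0.105 = 21890.11488
Perpetuity value at year 6: £1,030.00 / 0.105 = 9809.52381
PV of perpetuity: 9809.52381 / (1+0.105)^6 = 5388.57904
Total PV = 21890.11488 + 5388.57904 = 27278.69392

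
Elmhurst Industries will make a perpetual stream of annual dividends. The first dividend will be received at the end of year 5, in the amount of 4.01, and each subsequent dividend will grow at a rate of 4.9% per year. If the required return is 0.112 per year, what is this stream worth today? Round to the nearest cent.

Value at end of year 4: C₁ / (r − g) = 4.01 / (0.112 − 0.049) = 63.6508
Discount to today: PV = 63.6508 / (1 + 0.112)^4 = 63.6508 / 1.529041 = 41.63

41.63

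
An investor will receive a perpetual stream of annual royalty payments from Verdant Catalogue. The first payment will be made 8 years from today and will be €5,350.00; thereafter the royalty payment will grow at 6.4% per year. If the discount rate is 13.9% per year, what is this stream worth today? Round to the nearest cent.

Value at end of year 7: C₁ / (r − g) = €5,350.00 / (0.139 − 0.064) = €71,333.3333
Discount to today: PV = €71,333.3333 / (1 + 0.139)^7 = €71,333.3333 / 2.486944 = €28,683.12

€28683.12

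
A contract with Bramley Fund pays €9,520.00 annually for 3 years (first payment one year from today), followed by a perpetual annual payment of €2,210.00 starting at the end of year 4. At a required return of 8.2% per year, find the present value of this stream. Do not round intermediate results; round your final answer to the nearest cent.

€45722.02

PV of 3-year annuity: €9,520.00 × [1 − (1+0.082)^−3] / 0.082 = 24445.69451
Perpetuity value at year 3: €2,210.00 / 0.082 = 26951.21951
PV of perpetuity: 26951.21951 / (1+0.082)^3 = 21276.32614
Total PV = 24445.69451 + 21276.32614 = 45722.02065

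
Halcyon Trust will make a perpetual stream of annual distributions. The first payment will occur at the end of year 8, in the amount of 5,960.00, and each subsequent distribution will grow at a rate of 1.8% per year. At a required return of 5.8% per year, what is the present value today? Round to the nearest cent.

Value at end of year 7: C₁ / (r − g) = 5,960.00 / (0.058 − 0.018) = 149,000.0000
Discount to today: PV = 149,000.0000 / (1 + 0.058)^7 = 149,000.0000 / 1.483883 = 100,412.23

100412.23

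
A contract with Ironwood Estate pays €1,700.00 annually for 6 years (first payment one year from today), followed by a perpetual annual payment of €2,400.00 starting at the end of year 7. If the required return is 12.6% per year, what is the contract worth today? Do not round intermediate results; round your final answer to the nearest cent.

PV of 6-year annuity: €1,700.00 × [1 − (1+0.126)^−6] / 0.126 = 6872.21525
Perpetuity value at year 6: €2,400.00 / 0.126 = 19047.61905
PV of perpetuity: 19047.61905 / (1+0.126)^6 = 9345.66810
Total PV = 6872.21525 + 9345.66810 = 16217.88335

€16217.88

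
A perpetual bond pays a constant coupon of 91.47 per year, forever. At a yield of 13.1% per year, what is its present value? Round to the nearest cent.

698.24

Level perpetuity: PV = C / r = 91.47 / 0.131 = 698.24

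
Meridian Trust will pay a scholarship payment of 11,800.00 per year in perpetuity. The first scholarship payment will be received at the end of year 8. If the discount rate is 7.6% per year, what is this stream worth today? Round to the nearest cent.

Value at end of year 7: C / r = 11,800.00 / 0.076 = 155,263.1579
Discount to today: PV = 155,263.1579 / (1 + 0.076)^7 = 155,263.1579 / 1.669882 = 92,978.50

92978.50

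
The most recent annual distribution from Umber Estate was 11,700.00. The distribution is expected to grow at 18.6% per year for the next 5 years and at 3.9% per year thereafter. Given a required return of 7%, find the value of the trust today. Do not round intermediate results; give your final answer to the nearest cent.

736570.93

D_1 = 13876.20000
D_2 = 16457.17320
D_3 = 19518.20742
D_4 = 23148.59399
D_5 = 27454.23248
Terminal value at year 5: TV = D_5×(1+g_2)/(r−g_2) = 28524.94754/0.031 = 920159.59819
P_0 = D_1/(1+r)^1 + D_2/(1+r)^2 + D_3/(1+r)^3 + D_4/(1+r)^4 + D_5/(1+r)^5 + TV/(1+r)^5
    = 12968.41121 + 14374.33243 + 15932.67127 + 17659.95152 + 19574.48832 + 656061.07643 = 736570.93120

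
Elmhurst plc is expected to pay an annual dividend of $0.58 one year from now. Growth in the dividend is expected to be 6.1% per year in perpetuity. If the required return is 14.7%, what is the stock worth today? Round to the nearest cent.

Growing perpetuity: P = D₁ / (r − g) = $0.5800 / (0.147 − 0.061) = $6.74

$6.74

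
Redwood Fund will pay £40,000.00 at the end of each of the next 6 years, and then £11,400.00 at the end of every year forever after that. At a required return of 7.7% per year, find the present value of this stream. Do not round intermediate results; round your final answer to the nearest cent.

£281478.26

PV of 6-year annuity: £40,000.00 × [1 − (1+0.077)^−6] / 0.077 = 186610.22029
Perpetuity value at year 6: £11,400.00 / 0.077 = 148051.94805
PV of perpetuity: 148051.94805 / (1+0.077)^6 = 94868.03527
Total PV = 186610.22029 + 94868.03527 = 281478.25556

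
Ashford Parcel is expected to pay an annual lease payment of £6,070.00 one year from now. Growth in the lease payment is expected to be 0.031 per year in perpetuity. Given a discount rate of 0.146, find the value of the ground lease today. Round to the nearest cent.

Growing perpetuity: P = D₁ / (r − g) = £6,070.0000 / (0.146 − 0.031) = £52,782.61

£52782.61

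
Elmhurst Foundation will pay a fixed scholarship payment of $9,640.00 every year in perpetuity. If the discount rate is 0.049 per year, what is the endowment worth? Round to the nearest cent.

Level perpetuity: PV = C / r = $9,640.00 / 0.049 = $196,734.69

$196734.69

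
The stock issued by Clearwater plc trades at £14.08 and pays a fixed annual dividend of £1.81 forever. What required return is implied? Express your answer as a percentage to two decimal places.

12.86%

P = C/r ⇒ r = C/P = £1.81/£14.08 = 0.128551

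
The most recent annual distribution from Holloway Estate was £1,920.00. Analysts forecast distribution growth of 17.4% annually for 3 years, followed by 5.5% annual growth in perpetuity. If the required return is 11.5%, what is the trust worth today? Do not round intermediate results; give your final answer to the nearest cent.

D_1 = 2254.08000
D_2 = 2646.28992
D_3 = 3106.74437
Terminal value at year 3: TV = D_3×(1+g_2)/(r−g_2) = 3277.61531/0.06 = 54626.92177
P_0 = D_1/(1+r)^1 + D_2/(1+r)^2 + D_3/(1+r)^3 + TV/(1+r)^3
    = 2021.59641 + 2128.56878 + 2241.20157 + 39407.79421 = 45799.16096

£45799.16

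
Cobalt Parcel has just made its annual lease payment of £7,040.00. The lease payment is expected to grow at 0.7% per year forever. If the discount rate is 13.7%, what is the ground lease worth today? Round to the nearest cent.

£54532.92

D₁ = D₀ × (1 + g) = £7,040.00 × 1.007 = £7,089.2800
Growing perpetuity: P = D₁ / (r − g) = £7,089.2800 / (0.137 − 0.007) = £54,532.92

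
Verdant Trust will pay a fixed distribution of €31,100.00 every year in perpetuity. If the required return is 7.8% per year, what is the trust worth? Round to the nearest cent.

€398717.95

Level perpetuity: PV = C / r = €31,100.00 / 0.078 = €398,717.95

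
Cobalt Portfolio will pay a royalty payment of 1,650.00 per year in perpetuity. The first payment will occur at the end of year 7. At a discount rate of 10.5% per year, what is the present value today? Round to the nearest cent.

Value at end of year 6: C / r = 1,650.00 / 0.105 = 15,714.2857
Discount to today: PV = 15,714.2857 / (1 + 0.105)^6 = 15,714.2857 / 1.820429 = 8,632.19

8632.19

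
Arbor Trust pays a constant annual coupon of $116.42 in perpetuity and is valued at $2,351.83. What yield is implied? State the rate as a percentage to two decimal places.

P = C/r ⇒ r = C/P = $116.42/$2,351.83 = 0.049502

4.95%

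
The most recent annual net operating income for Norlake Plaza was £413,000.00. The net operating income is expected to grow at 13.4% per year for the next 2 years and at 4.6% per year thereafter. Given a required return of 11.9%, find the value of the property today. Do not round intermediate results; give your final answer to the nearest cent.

D_1 = 468342.00000
D_2 = 531099.82800
Terminal value at year 2: TV = D_2×(1+g_2)/(r−g_2) = 555530.42009/0.073 = 7610005.75463
P_0 = D_1/(1+r)^1 + D_2/(1+r)^2 + TV/(1+r)^2
    = 418536.19303 + 424146.59776 + 6077497.82546 = 6920180.61625

£6920180.62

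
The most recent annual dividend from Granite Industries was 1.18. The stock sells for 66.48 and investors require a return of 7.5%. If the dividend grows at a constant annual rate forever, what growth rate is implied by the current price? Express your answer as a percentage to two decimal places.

5.63%

P = D₀(1+g)/(r−g) ⇒ P(r−g) = D₀(1+g) ⇒ g(P+D₀) = P·r − D₀
g = (P·r − D₀)/(P + D₀) = (66.48×0.075 − 1.18) / (66.48 + 1.18) = 0.056252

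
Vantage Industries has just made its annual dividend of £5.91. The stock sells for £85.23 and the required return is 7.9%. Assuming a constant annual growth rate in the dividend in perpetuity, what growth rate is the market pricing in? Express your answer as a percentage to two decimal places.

0.90%

P = D₀(1+g)/(r−g) ⇒ P(r−g) = D₀(1+g) ⇒ g(P+D₀) = P·r − D₀
g = (P·r − D₀)/(P + D₀) = (£85.23×0.079 − £5.91) / (£85.23 + £5.91) = 0.009032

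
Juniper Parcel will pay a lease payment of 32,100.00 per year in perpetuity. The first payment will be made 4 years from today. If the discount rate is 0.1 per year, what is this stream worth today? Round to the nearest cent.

241172.05

Value at end of year 3: C / r = 32,100.00 / 0.1 = 321,000.0000
Discount to today: PV = 321,000.0000 / (1 + 0.1)^3 = 321,000.0000 / 1.331000 = 241,172.05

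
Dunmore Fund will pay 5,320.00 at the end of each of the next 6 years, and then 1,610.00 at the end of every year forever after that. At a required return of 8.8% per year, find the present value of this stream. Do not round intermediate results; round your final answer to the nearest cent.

35037.92

PV of 6-year annuity: 5,320.00 × [1 − (1+0.088)^−6] / 0.088 = 24008.06567
Perpetuity value at year 6: 1,610.00 / 0.088 = 18295.45455
PV of perpetuity: 18295.45455 / (1+0.088)^6 = 11029.85572
Total PV = 24008.06567 + 11029.85572 = 35037.92139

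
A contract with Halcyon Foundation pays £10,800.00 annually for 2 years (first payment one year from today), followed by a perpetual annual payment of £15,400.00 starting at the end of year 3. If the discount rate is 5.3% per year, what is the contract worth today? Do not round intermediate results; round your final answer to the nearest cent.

£282048.97

PV of 2-year annuity: £10,800.00 × [1 − (1+0.053)^−2] / 0.053 = 19996.59094
Perpetuity value at year 2: £15,400.00 / 0.053 = 290566.03774
PV of perpetuity: 290566.03774 / (1+0.053)^2 = 262052.38029
Total PV = 19996.59094 + 262052.38029 = 282048.97123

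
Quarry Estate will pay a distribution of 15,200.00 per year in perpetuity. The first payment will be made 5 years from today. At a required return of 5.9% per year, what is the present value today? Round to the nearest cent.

Value at end of year 4: C / r = 15,200.00 / 0.059 = 257,627.1186
Discount to today: PV = 257,627.1186 / (1 + 0.059)^4 = 257,627.1186 / 1.257720 = 204,836.68

204836.68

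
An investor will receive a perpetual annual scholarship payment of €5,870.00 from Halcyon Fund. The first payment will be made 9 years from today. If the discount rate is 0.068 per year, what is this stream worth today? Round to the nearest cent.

Value at end of year 8: C / r = €5,870.00 / 0.068 = €86,323.5294
Discount to today: PV = €86,323.5294 / (1 + 0.068)^8 = €86,323.5294 / 1.692661 = €50,998.71

€50998.71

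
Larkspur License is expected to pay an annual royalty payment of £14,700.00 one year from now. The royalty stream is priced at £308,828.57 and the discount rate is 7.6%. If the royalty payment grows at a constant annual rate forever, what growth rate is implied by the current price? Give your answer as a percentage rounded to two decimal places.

2.84%

P = D₁/(r−g) ⇒ g = r − D₁/P = 0.076 − £14,700.00/£308,828.57 = 0.028401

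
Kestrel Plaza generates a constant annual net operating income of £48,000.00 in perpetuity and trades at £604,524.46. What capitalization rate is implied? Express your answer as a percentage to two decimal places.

P = C/r ⇒ r = C/P = £48,000.00/£604,524.46 = 0.079401

7.94%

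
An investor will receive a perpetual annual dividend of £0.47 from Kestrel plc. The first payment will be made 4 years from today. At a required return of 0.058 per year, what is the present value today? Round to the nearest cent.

£6.84

Value at end of year 3: C / r = £0.47 / 0.058 = £8.1034
Discount to today: PV = £8.1034 / (1 + 0.058)^3 = £8.1034 / 1.184287 = £6.84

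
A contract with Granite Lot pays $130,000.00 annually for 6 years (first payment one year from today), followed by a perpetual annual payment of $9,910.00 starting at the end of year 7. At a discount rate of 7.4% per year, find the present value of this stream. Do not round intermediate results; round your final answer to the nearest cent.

PV of 6-year annuity: $130,000.00 × [1 − (1+0.074)^−6] / 0.074 = 612071.88182
Perpetuity value at year 6: $9,910.00 / 0.074 = 133918.91892
PV of perpetuity: 133918.91892 / (1+0.074)^6 = 87260.20854
Total PV = 612071.88182 + 87260.20854 = 699332.09036

$699332.09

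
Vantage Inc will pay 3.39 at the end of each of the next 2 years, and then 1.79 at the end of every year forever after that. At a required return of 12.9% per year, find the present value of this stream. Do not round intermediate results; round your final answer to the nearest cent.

PV of 2-year annuity: 3.39 × [1 − (1+0.129)^−2] / 0.129 = 5.66223
Perpetuity value at year 2: 1.79 / 0.129 = 13.87597
PV of perpetuity: 13.87597 / (1+0.129)^2 = 10.88618
Total PV = 5.66223 + 10.88618 = 16.54841

16.55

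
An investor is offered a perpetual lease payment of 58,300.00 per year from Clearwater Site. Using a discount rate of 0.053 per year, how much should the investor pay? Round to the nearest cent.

1100000.00

Level perpetuity: PV = C / r = 58,300.00 / 0.053 = 1,100,000.00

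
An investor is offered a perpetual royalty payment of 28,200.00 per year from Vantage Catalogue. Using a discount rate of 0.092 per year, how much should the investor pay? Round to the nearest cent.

306521.74

Level perpetuity: PV = C / r = 28,200.00 / 0.092 = 306,521.74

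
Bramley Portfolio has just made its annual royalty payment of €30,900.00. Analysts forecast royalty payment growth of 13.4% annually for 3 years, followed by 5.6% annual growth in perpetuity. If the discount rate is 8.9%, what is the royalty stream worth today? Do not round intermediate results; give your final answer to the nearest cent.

€1217087.90

D_1 = 35040.60000
D_2 = 39736.04040
D_3 = 45060.66981
Terminal value at year 3: TV = D_3×(1+g_2)/(r−g_2) = 47584.06732/0.033 = 1441941.43404
P_0 = D_1/(1+r)^1 + D_2/(1+r)^2 + D_3/(1+r)^3 + TV/(1+r)^3
    = 32176.85950 + 33506.48180 + 34891.04716 + 1116513.50916 = 1217087.89762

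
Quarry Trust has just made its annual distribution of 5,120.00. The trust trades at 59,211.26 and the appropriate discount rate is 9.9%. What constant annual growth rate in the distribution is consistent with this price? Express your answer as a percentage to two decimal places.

1.15%

P = D₀(1+g)/(r−g) ⇒ P(r−g) = D₀(1+g) ⇒ g(P+D₀) = P·r − D₀
g = (P·r − D₀)/(P + D₀) = (59,211.26×0.099 − 5,120.00) / (59,211.26 + 5,120.00) = 0.011533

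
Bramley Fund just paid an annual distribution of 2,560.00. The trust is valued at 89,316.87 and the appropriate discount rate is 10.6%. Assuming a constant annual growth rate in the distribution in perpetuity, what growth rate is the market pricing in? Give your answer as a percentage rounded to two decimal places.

7.52%

P = D₀(1+g)/(r−g) ⇒ P(r−g) = D₀(1+g) ⇒ g(P+D₀) = P·r − D₀
g = (P·r − D₀)/(P + D₀) = (89,316.87×0.106 − 2,560.00) / (89,316.87 + 2,560.00) = 0.075183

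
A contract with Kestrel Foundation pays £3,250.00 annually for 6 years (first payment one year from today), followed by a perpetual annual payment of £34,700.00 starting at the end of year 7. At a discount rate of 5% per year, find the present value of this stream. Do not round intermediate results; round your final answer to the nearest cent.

£534369.48

PV of 6-year annuity: £3,250.00 × [1 − (1+0.05)^−6] / 0.05 = 16495.99922
Perpetuity value at year 6: £34,700.00 / 0.05 = 694000.00000
PV of perpetuity: 694000.00000 / (1+0.05)^6 = 517873.48527
Total PV = 16495.99922 + 517873.48527 = 534369.48448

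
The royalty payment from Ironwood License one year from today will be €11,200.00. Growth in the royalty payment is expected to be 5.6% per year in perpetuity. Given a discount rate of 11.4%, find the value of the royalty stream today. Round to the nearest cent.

Growing perpetuity: P = D₁ / (r − g) = €11,200.0000 / (0.114 − 0.056) = €193,103.45

€193103.45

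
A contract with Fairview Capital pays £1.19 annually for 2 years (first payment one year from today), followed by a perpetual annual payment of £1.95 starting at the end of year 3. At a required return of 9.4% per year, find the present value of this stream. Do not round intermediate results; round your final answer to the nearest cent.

PV of 2-year annuity: £1.19 × [1 − (1+0.094)^−2] / 0.094 = 2.08204
Perpetuity value at year 2: £1.95 / 0.094 = 20.74468
PV of perpetuity: 20.74468 / (1+0.094)^2 = 17.33294
Total PV = 2.08204 + 17.33294 = 19.41497

£19.41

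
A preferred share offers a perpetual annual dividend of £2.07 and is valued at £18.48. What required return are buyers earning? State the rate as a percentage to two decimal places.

P = C/r ⇒ r = C/P = £2.07/£18.48 = 0.112013

11.20%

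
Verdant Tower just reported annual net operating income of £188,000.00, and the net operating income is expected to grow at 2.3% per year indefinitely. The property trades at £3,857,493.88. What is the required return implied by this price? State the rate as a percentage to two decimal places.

7.29%

D₁ = £188,000.00 × 1.023 = £192,324.0000
P = D₁/(r − g) ⇒ r = D₁/P + g = £192,324.0000/£3,857,493.88 + 0.023 = 0.049857 + 0.023 = 0.072857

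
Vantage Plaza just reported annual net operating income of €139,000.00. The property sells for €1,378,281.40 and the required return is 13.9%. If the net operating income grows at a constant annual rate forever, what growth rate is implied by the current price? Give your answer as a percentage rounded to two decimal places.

P = D₀(1+g)/(r−g) ⇒ P(r−g) = D₀(1+g) ⇒ g(P+D₀) = P·r − D₀
g = (P·r − D₀)/(P + D₀) = (€1,378,281.40×0.139 − €139,000.00) / (€1,378,281.40 + €139,000.00) = 0.034655

3.47%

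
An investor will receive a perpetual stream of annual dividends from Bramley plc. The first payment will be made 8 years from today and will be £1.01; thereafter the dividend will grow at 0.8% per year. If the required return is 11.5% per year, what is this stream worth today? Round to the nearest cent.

£4.41

Value at end of year 7: C₁ / (r − g) = £1.01 / (0.115 − 0.008) = £9.4393
Discount to today: PV = £9.4393 / (1 + 0.115)^7 = £9.4393 / 2.142516 = £4.41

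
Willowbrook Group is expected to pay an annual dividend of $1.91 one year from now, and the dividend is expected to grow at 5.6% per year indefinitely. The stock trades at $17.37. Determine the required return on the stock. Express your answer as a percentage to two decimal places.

P = D₁/(r − g) ⇒ r = D₁/P + g = $1.9100/$17.37 + 0.056 = 0.109960 + 0.056 = 0.165960

16.60%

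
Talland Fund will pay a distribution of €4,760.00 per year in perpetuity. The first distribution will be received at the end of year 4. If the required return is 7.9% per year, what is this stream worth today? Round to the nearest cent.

Value at end of year 3: C / r = €4,760.00 / 0.079 = €60,253.1646
Discount to today: PV = €60,253.1646 / (1 + 0.079)^3 = €60,253.1646 / 1.256216 = €47,964.01

€47964.01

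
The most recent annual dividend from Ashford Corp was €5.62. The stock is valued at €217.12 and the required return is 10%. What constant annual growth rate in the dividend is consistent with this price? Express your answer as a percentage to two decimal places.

P = D₀(1+g)/(r−g) ⇒ P(r−g) = D₀(1+g) ⇒ g(P+D₀) = P·r − D₀
g = (P·r − D₀)/(P + D₀) = (€217.12×0.1 − €5.62) / (€217.12 + €5.62) = 0.072246

7.22%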